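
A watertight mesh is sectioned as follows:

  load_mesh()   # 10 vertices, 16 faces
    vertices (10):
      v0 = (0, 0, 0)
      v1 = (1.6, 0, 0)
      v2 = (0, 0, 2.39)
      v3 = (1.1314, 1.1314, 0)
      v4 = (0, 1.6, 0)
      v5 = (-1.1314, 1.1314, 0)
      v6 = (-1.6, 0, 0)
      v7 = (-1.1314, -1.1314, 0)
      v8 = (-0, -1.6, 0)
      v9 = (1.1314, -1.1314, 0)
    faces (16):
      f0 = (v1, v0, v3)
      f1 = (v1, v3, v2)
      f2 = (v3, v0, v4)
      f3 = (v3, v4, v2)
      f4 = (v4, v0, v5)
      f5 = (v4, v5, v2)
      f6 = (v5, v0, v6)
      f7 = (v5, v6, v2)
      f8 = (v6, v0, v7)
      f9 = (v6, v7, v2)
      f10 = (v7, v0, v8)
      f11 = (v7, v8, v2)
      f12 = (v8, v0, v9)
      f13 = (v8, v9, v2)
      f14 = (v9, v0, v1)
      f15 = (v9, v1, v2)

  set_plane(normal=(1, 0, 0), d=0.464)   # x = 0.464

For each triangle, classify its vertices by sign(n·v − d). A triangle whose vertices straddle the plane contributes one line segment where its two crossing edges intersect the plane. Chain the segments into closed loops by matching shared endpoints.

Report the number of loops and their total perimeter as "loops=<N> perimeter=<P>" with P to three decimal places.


Straddling triangles (8 of 16):
  (v1,v0,v3) [+-+] → (0.464, 0, 0)–(0.464, 0.464, 0)  len=0.4640
  (v1,v3,v2) [++-] → (0.464, 0.464, 1.40983)–(0.464, 0, 1.6969)  len=0.5456
  (v3,v0,v4) [+--] → (0.464, 0.464, 0)–(0.464, 1.40782, 0)  len=0.9438
  (v3,v4,v2) [+--] → (0.464, 1.40782, 0)–(0.464, 0.464, 1.40983)  len=1.6966
  (v8,v0,v9) [--+] → (0.464, -0.464, 0)–(0.464, -1.40782, 0)  len=0.9438
  (v8,v9,v2) [-+-] → (0.464, -1.40782, 0)–(0.464, -0.464, 1.40983)  len=1.6966
  (v9,v0,v1) [+-+] → (0.464, -0.464, 0)–(0.464, 0, 0)  len=0.4640
  (v9,v1,v2) [++-] → (0.464, 0, 1.6969)–(0.464, -0.464, 1.40983)  len=0.5456

Chained into 1 loop(s):
  loop 1: 8 segments, perimeter = 7.3001
Total perimeter = 7.300

loops=1 perimeter=7.300


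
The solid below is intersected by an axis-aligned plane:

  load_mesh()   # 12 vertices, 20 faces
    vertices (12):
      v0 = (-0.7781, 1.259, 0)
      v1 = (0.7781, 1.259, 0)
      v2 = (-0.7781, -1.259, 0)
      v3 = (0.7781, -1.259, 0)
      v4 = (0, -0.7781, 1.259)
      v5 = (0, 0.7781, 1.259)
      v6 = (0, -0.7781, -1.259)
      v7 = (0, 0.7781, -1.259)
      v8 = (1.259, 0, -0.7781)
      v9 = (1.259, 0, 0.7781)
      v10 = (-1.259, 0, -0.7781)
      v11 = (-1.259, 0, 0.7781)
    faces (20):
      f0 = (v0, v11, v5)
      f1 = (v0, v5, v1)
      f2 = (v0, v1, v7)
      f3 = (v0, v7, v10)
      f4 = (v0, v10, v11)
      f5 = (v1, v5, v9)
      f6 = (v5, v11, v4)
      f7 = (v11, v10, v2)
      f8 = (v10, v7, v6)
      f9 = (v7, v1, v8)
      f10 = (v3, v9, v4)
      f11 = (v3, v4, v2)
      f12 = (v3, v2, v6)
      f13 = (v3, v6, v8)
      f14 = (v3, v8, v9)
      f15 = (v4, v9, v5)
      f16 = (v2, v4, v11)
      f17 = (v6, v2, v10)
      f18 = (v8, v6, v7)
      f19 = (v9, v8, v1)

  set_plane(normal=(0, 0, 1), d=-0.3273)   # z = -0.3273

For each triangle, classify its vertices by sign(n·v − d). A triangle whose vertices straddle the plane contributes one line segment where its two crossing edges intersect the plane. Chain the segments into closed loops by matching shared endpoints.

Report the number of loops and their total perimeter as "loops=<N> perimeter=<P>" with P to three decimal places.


loops=1 perimeter=7.715

Straddling triangles (10 of 20):
  (v0,v1,v7) [++-] → (0.575819, 1.13398, -0.3273)–(-0.575819, 1.13398, -0.3273)  len=1.1516
  (v0,v7,v10) [+--] → (-0.575819, 1.13398, -0.3273)–(-0.980386, 0.729414, -0.3273)  len=0.5721
  (v0,v10,v11) [+-+] → (-0.980386, 0.729414, -0.3273)–(-1.259, 0, -0.3273)  len=0.7808
  (v11,v10,v2) [+-+] → (-1.259, 0, -0.3273)–(-0.980386, -0.729414, -0.3273)  len=0.7808
  (v7,v1,v8) [-+-] → (0.575819, 1.13398, -0.3273)–(0.980386, 0.729414, -0.3273)  len=0.5721
  (v3,v2,v6) [++-] → (-0.575819, -1.13398, -0.3273)–(0.575819, -1.13398, -0.3273)  len=1.1516
  (v3,v6,v8) [+--] → (0.575819, -1.13398, -0.3273)–(0.980386, -0.729414, -0.3273)  len=0.5721
  (v3,v8,v9) [+-+] → (0.980386, -0.729414, -0.3273)–(1.259, 0, -0.3273)  len=0.7808
  (v6,v2,v10) [-+-] → (-0.575819, -1.13398, -0.3273)–(-0.980386, -0.729414, -0.3273)  len=0.5721
  (v9,v8,v1) [+-+] → (1.259, 0, -0.3273)–(0.980386, 0.729414, -0.3273)  len=0.7808

Chained into 1 loop(s):
  loop 1: 10 segments, perimeter = 7.7151
Total perimeter = 7.715


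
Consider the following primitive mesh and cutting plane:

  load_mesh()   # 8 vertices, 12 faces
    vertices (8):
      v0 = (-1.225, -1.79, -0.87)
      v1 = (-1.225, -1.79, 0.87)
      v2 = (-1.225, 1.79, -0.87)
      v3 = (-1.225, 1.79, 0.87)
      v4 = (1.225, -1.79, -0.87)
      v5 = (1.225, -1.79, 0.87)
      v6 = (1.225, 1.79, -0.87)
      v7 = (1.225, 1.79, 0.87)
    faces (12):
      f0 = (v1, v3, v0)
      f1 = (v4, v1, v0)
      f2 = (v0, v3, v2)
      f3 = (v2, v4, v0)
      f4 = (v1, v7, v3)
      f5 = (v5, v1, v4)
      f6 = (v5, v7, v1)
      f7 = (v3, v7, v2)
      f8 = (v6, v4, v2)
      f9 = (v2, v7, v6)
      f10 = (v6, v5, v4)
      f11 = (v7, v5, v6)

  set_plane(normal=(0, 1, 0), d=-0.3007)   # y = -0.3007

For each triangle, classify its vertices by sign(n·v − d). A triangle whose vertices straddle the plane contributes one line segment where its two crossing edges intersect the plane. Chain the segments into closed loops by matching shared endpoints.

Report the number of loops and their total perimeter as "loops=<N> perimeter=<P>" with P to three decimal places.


loops=1 perimeter=8.380

Straddling triangles (8 of 12):
  (v1,v3,v0) [-+-] → (-1.225, -0.3007, 0.87)–(-1.225, -0.3007, -0.14615)  len=1.0162
  (v0,v3,v2) [-++] → (-1.225, -0.3007, -0.14615)–(-1.225, -0.3007, -0.87)  len=0.7238
  (v2,v4,v0) [+--] → (0.205786, -0.3007, -0.87)–(-1.225, -0.3007, -0.87)  len=1.4308
  (v1,v7,v3) [-++] → (-0.205786, -0.3007, 0.87)–(-1.225, -0.3007, 0.87)  len=1.0192
  (v5,v7,v1) [-+-] → (1.225, -0.3007, 0.87)–(-0.205786, -0.3007, 0.87)  len=1.4308
  (v6,v4,v2) [+-+] → (1.225, -0.3007, -0.87)–(0.205786, -0.3007, -0.87)  len=1.0192
  (v6,v5,v4) [+--] → (1.225, -0.3007, 0.14615)–(1.225, -0.3007, -0.87)  len=1.0162
  (v7,v5,v6) [+-+] → (1.225, -0.3007, 0.87)–(1.225, -0.3007, 0.14615)  len=0.7238

Chained into 1 loop(s):
  loop 1: 8 segments, perimeter = 8.3800
Total perimeter = 8.380


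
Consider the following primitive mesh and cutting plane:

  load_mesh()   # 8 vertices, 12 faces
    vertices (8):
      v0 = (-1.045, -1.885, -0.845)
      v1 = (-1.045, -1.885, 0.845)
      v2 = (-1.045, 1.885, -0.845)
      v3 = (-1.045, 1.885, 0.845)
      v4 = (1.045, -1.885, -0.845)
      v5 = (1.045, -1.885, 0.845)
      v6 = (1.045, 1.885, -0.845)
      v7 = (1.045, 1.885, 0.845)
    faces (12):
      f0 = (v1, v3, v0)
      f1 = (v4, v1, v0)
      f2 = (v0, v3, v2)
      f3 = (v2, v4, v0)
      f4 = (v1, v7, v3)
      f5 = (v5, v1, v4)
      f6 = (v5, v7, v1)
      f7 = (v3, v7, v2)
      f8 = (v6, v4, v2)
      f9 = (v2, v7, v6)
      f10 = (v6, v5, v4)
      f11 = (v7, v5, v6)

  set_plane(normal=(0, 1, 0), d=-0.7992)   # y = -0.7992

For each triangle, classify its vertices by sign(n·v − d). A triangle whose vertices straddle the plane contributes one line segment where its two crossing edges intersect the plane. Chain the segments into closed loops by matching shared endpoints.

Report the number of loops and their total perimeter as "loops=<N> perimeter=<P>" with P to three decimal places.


Straddling triangles (8 of 12):
  (v1,v3,v0) [-+-] → (-1.045, -0.7992, 0.845)–(-1.045, -0.7992, -0.358262)  len=1.2033
  (v0,v3,v2) [-++] → (-1.045, -0.7992, -0.358262)–(-1.045, -0.7992, -0.845)  len=0.4867
  (v2,v4,v0) [+--] → (0.443058, -0.7992, -0.845)–(-1.045, -0.7992, -0.845)  len=1.4881
  (v1,v7,v3) [-++] → (-0.443058, -0.7992, 0.845)–(-1.045, -0.7992, 0.845)  len=0.6019
  (v5,v7,v1) [-+-] → (1.045, -0.7992, 0.845)–(-0.443058, -0.7992, 0.845)  len=1.4881
  (v6,v4,v2) [+-+] → (1.045, -0.7992, -0.845)–(0.443058, -0.7992, -0.845)  len=0.6019
  (v6,v5,v4) [+--] → (1.045, -0.7992, 0.358262)–(1.045, -0.7992, -0.845)  len=1.2033
  (v7,v5,v6) [+-+] → (1.045, -0.7992, 0.845)–(1.045, -0.7992, 0.358262)  len=0.4867

Chained into 1 loop(s):
  loop 1: 8 segments, perimeter = 7.5600
Total perimeter = 7.560

loops=1 perimeter=7.560


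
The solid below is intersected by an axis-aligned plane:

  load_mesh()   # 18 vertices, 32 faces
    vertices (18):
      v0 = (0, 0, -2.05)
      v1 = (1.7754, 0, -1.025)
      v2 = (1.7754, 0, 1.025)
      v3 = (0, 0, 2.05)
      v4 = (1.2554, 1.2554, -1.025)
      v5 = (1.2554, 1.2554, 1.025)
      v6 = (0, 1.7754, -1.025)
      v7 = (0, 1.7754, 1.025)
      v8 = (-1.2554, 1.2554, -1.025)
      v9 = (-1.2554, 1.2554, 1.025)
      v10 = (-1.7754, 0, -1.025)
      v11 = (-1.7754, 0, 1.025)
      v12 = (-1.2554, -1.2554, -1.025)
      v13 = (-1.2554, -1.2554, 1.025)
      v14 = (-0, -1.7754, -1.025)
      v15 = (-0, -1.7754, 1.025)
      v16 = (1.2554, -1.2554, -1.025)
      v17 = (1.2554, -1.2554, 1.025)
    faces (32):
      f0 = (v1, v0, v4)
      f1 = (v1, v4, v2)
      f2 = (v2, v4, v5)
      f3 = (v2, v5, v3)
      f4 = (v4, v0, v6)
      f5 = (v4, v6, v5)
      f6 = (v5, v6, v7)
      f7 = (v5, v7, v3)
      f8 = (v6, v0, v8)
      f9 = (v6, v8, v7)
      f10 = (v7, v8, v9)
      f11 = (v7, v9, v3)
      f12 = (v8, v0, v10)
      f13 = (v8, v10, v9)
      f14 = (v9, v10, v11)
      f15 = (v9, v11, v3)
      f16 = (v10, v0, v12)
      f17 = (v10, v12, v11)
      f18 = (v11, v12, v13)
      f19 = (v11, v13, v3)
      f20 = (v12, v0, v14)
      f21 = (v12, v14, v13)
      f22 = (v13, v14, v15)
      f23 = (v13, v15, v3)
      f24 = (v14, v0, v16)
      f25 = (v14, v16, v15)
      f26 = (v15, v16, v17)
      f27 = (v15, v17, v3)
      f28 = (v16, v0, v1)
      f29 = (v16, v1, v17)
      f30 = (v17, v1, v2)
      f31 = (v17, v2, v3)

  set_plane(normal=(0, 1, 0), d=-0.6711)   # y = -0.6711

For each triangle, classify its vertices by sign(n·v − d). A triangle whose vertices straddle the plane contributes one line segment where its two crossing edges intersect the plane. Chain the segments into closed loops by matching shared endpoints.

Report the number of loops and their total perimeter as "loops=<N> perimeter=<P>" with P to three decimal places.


Straddling triangles (12 of 32):
  (v10,v0,v12) [++-] → (-0.6711, -0.6711, -1.50207)–(-1.49742, -0.6711, -1.025)  len=0.9541
  (v10,v12,v11) [+-+] → (-1.49742, -0.6711, -1.025)–(-1.49742, -0.6711, -0.0708698)  len=0.9541
  (v11,v12,v13) [+--] → (-1.49742, -0.6711, -0.0708698)–(-1.49742, -0.6711, 1.025)  len=1.0959
  (v11,v13,v3) [+-+] → (-1.49742, -0.6711, 1.025)–(-0.6711, -0.6711, 1.50207)  len=0.9541
  (v12,v0,v14) [-+-] → (-0.6711, -0.6711, -1.50207)–(0, -0.6711, -1.66255)  len=0.6900
  (v13,v15,v3) [--+] → (0, -0.6711, 1.66255)–(-0.6711, -0.6711, 1.50207)  len=0.6900
  (v14,v0,v16) [-+-] → (0, -0.6711, -1.66255)–(0.6711, -0.6711, -1.50207)  len=0.6900
  (v15,v17,v3) [--+] → (0.6711, -0.6711, 1.50207)–(0, -0.6711, 1.66255)  len=0.6900
  (v16,v0,v1) [-++] → (0.6711, -0.6711, -1.50207)–(1.49742, -0.6711, -1.025)  len=0.9541
  (v16,v1,v17) [-+-] → (1.49742, -0.6711, -1.025)–(1.49742, -0.6711, 0.0708698)  len=1.0959
  (v17,v1,v2) [-++] → (1.49742, -0.6711, 0.0708698)–(1.49742, -0.6711, 1.025)  len=0.9541
  (v17,v2,v3) [-++] → (1.49742, -0.6711, 1.025)–(0.6711, -0.6711, 1.50207)  len=0.9541

Chained into 1 loop(s):
  loop 1: 12 segments, perimeter = 10.6767
Total perimeter = 10.677

loops=1 perimeter=10.677


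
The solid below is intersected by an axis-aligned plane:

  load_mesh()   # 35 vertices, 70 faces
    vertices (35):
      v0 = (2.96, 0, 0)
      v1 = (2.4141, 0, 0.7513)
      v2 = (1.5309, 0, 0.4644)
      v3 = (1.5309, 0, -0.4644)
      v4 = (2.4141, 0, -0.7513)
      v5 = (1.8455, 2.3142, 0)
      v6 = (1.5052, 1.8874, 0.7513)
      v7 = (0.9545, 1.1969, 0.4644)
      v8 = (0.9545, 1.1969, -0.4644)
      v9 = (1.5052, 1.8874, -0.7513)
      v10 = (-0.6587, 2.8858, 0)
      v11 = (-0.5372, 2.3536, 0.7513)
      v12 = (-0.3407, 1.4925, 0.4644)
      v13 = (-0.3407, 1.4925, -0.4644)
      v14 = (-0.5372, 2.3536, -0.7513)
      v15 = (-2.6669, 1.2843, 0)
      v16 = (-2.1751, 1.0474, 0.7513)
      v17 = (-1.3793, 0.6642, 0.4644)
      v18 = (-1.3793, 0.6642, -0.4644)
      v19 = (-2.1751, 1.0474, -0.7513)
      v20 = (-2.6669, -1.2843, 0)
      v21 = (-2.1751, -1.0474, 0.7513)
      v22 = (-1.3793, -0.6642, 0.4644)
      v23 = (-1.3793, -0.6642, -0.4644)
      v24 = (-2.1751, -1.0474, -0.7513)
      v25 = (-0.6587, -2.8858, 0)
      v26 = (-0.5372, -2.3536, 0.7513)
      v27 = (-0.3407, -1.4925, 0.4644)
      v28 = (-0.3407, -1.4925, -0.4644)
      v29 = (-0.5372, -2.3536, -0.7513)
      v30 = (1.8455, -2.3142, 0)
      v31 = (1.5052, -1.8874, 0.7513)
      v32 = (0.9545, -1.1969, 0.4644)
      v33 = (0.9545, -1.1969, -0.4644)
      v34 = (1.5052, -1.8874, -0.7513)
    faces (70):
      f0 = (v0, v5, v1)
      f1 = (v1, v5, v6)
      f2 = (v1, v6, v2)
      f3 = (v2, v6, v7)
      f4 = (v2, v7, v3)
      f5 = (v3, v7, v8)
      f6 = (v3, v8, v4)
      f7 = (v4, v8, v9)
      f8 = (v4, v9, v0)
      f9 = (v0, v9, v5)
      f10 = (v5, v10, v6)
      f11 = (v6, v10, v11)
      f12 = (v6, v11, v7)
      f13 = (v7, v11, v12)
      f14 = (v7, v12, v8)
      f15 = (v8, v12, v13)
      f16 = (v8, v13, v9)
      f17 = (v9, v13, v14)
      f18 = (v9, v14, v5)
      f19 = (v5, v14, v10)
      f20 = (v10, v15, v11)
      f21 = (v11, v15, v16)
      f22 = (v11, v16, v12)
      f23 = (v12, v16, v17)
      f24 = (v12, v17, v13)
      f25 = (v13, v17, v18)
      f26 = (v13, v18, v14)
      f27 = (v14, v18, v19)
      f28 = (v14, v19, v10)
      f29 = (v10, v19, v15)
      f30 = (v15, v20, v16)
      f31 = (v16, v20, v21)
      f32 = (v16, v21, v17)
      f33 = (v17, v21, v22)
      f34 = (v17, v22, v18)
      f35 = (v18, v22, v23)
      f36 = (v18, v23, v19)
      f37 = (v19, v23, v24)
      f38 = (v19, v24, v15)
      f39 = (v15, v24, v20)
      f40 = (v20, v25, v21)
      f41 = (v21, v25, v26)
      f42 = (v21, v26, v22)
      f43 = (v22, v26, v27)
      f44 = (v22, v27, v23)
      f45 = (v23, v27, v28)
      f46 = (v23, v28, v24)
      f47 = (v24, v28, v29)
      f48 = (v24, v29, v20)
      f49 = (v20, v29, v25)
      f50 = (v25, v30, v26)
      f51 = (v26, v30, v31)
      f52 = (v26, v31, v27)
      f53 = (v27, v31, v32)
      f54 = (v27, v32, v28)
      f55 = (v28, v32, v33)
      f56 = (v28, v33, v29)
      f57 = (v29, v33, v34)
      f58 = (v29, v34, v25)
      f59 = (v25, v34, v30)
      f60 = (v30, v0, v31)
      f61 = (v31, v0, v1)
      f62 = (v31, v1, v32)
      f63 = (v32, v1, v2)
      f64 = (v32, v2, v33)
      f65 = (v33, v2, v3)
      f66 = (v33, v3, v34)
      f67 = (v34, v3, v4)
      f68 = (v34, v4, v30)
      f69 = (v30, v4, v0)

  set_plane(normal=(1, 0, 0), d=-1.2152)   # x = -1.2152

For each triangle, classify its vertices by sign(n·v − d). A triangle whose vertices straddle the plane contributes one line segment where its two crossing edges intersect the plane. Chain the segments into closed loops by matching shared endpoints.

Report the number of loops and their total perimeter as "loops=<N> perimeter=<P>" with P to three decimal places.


Straddling triangles (20 of 70):
  (v10,v15,v11) [+-+] → (-1.2152, 2.442, 0)–(-1.2152, 2.01318, 0.51212)  len=0.6679
  (v11,v15,v16) [+--] → (-1.2152, 2.01318, 0.51212)–(-1.2152, 1.81291, 0.7513)  len=0.3120
  (v11,v16,v12) [+-+] → (-1.2152, 1.81291, 0.7513)–(-1.2152, 1.28031, 0.601172)  len=0.5533
  (v12,v16,v17) [+--] → (-1.2152, 1.28031, 0.601172)–(-1.2152, 0.795072, 0.4644)  len=0.5041
  (v12,v17,v13) [+-+] → (-1.2152, 0.795072, 0.4644)–(-1.2152, 0.795072, 0.317649)  len=0.1468
  (v13,v17,v18) [+--] → (-1.2152, 0.795072, 0.317649)–(-1.2152, 0.795072, -0.4644)  len=0.7820
  (v13,v18,v14) [+-+] → (-1.2152, 0.795072, -0.4644)–(-1.2152, 0.993413, -0.520308)  len=0.2061
  (v14,v18,v19) [+--] → (-1.2152, 0.993413, -0.520308)–(-1.2152, 1.81291, -0.7513)  len=0.8514
  (v14,v19,v10) [+-+] → (-1.2152, 1.81291, -0.7513)–(-1.2152, 2.21113, -0.275718)  len=0.6203
  (v10,v19,v15) [+--] → (-1.2152, 2.21113, -0.275718)–(-1.2152, 2.442, 0)  len=0.3596
  (v20,v25,v21) [-+-] → (-1.2152, -2.442, 0)–(-1.2152, -2.21113, 0.275718)  len=0.3596
  (v21,v25,v26) [-++] → (-1.2152, -2.21113, 0.275718)–(-1.2152, -1.81291, 0.7513)  len=0.6203
  (v21,v26,v22) [-+-] → (-1.2152, -1.81291, 0.7513)–(-1.2152, -0.993413, 0.520308)  len=0.8514
  (v22,v26,v27) [-++] → (-1.2152, -0.993413, 0.520308)–(-1.2152, -0.795072, 0.4644)  len=0.2061
  (v22,v27,v23) [-+-] → (-1.2152, -0.795072, 0.4644)–(-1.2152, -0.795072, -0.317649)  len=0.7820
  (v23,v27,v28) [-++] → (-1.2152, -0.795072, -0.317649)–(-1.2152, -0.795072, -0.4644)  len=0.1468
  (v23,v28,v24) [-+-] → (-1.2152, -0.795072, -0.4644)–(-1.2152, -1.28031, -0.601172)  len=0.5041
  (v24,v28,v29) [-++] → (-1.2152, -1.28031, -0.601172)–(-1.2152, -1.81291, -0.7513)  len=0.5533
  (v24,v29,v20) [-+-] → (-1.2152, -1.81291, -0.7513)–(-1.2152, -2.01318, -0.51212)  len=0.3120
  (v20,v29,v25) [-++] → (-1.2152, -2.01318, -0.51212)–(-1.2152, -2.442, 0)  len=0.6679

Chained into 2 loop(s):
  loop 1: 10 segments, perimeter = 5.0036
  loop 2: 10 segments, perimeter = 5.0036
Total perimeter = 10.007

loops=2 perimeter=10.007


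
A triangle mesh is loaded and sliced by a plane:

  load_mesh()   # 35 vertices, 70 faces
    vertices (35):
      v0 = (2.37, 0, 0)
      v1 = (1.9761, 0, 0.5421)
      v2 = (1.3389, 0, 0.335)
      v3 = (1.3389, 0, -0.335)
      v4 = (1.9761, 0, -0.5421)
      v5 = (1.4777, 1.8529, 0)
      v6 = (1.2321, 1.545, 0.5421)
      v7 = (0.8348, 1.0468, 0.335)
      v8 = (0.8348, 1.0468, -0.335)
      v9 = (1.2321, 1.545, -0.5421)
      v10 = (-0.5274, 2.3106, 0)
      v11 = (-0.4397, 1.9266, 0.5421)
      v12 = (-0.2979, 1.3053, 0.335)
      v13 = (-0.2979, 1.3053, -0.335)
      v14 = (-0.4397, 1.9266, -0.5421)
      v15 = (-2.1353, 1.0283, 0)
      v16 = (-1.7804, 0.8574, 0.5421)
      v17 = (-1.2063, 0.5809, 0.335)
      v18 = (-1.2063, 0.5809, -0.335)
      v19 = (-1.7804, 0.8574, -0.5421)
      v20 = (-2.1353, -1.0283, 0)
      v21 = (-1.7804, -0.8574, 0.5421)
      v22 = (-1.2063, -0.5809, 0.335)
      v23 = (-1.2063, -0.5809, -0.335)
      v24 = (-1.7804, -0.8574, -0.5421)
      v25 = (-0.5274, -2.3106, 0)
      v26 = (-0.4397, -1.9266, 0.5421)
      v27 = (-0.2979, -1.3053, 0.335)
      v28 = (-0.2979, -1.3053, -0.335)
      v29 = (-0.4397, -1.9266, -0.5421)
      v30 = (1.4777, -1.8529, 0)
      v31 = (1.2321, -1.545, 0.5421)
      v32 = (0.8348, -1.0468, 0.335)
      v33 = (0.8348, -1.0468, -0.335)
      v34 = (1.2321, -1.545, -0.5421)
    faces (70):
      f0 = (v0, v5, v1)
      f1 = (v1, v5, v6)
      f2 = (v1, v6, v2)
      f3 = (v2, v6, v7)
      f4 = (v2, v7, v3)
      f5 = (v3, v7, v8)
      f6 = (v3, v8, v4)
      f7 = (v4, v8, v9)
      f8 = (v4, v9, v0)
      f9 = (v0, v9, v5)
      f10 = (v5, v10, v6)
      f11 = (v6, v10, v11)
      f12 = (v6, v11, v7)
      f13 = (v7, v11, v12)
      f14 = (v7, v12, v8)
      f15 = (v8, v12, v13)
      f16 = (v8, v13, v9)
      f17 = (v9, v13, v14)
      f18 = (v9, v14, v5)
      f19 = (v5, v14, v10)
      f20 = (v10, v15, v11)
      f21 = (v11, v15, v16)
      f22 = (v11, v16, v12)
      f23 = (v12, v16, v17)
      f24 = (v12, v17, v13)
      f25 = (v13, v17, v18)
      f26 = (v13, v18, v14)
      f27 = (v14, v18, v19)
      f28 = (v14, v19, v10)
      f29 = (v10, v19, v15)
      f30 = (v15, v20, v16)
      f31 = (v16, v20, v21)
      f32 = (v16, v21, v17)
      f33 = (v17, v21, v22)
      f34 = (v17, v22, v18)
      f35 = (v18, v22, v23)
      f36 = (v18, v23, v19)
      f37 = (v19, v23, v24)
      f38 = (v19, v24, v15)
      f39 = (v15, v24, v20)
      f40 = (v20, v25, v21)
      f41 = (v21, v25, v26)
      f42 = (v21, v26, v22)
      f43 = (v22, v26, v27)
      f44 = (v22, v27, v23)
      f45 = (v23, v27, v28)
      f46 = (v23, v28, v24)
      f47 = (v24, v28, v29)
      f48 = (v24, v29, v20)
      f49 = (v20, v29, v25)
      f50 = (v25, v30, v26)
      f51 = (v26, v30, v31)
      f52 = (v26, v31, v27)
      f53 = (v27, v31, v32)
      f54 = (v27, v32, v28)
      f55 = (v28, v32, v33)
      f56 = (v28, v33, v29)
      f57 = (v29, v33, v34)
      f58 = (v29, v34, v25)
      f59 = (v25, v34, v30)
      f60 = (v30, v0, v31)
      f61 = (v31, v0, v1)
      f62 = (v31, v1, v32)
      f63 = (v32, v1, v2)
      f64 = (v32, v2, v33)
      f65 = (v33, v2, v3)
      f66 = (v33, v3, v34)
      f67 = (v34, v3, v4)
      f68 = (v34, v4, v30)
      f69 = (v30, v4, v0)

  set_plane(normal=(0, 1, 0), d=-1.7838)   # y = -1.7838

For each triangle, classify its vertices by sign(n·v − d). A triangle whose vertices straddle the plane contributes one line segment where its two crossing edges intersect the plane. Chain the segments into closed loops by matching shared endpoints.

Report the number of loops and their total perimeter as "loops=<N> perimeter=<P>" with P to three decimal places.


loops=1 perimeter=6.109

Straddling triangles (16 of 70):
  (v20,v25,v21) [+-+] → (-1.18796, -1.7838, 0)–(-0.981625, -1.7838, 0.196517)  len=0.2849
  (v21,v25,v26) [+--] → (-0.981625, -1.7838, 0.196517)–(-0.618761, -1.7838, 0.5421)  len=0.5011
  (v21,v26,v22) [+-+] → (-0.618761, -1.7838, 0.5421)–(-0.521048, -1.7838, 0.520123)  len=0.1002
  (v22,v26,v27) [+-+] → (-0.521048, -1.7838, 0.520123)–(-0.407109, -1.7838, 0.4945)  len=0.1168
  (v24,v28,v29) [++-] → (-0.407109, -1.7838, -0.4945)–(-0.618761, -1.7838, -0.5421)  len=0.2169
  (v24,v29,v20) [+-+] → (-0.618761, -1.7838, -0.5421)–(-0.709244, -1.7838, -0.455924)  len=0.1250
  (v20,v29,v25) [+--] → (-0.709244, -1.7838, -0.455924)–(-1.18796, -1.7838, 0)  len=0.6611
  (v26,v30,v31) [--+] → (1.42258, -1.7838, 0.12166)–(0.185911, -1.7838, 0.5421)  len=1.3062
  (v26,v31,v27) [-++] → (0.185911, -1.7838, 0.5421)–(-0.407109, -1.7838, 0.4945)  len=0.5949
  (v28,v33,v29) [++-] → (-0.232836, -1.7838, -0.508486)–(-0.407109, -1.7838, -0.4945)  len=0.1748
  (v29,v33,v34) [-++] → (-0.232836, -1.7838, -0.508486)–(0.185911, -1.7838, -0.5421)  len=0.4201
  (v29,v34,v25) [-+-] → (0.185911, -1.7838, -0.5421)–(0.68329, -1.7838, -0.373012)  len=0.5253
  (v25,v34,v30) [-+-] → (0.68329, -1.7838, -0.373012)–(1.42258, -1.7838, -0.12166)  len=0.7809
  (v30,v0,v31) [-++] → (1.51098, -1.7838, 0)–(1.42258, -1.7838, 0.12166)  len=0.1504
  (v34,v4,v30) [++-] → (1.49629, -1.7838, -0.0202165)–(1.42258, -1.7838, -0.12166)  len=0.1254
  (v30,v4,v0) [-++] → (1.49629, -1.7838, -0.0202165)–(1.51098, -1.7838, 0)  len=0.0250

Chained into 1 loop(s):
  loop 1: 16 segments, perimeter = 6.1090
Total perimeter = 6.109


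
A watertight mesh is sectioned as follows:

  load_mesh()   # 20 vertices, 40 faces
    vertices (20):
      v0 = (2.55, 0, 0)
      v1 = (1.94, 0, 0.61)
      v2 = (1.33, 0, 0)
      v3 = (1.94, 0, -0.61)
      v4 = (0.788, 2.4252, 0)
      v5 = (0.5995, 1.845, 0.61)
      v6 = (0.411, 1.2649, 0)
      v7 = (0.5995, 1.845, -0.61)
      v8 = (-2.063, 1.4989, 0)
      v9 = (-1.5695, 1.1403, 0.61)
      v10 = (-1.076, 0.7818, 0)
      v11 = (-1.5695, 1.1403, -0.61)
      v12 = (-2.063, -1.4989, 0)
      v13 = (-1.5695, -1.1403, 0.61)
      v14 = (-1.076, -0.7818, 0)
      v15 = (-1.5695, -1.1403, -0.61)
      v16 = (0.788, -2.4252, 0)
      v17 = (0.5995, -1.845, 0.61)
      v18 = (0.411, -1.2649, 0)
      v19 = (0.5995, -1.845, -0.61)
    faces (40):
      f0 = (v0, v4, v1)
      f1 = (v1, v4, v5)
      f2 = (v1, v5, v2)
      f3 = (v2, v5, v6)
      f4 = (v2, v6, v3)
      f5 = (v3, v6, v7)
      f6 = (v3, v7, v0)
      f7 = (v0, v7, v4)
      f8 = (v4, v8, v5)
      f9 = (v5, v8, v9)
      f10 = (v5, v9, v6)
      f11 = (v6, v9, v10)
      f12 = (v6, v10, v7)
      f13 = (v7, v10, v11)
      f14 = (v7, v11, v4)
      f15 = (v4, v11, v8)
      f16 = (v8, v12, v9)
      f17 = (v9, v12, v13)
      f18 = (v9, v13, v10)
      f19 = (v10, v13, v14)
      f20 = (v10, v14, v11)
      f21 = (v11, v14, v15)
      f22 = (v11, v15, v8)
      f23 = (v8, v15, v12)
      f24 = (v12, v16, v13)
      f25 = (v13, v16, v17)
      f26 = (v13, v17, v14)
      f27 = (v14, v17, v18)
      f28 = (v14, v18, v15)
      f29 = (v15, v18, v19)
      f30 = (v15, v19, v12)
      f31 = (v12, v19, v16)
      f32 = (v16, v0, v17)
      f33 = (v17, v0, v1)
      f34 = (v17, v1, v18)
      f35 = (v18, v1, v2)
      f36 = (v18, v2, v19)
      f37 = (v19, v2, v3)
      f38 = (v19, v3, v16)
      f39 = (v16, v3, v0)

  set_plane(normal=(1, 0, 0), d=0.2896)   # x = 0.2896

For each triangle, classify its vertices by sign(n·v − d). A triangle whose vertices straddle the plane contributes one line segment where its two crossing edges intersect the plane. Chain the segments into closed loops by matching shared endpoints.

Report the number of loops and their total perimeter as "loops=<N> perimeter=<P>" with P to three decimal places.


loops=2 perimeter=6.407

Straddling triangles (16 of 40):
  (v4,v8,v5) [+-+] → (0.2896, 2.26327, 0)–(0.2896, 1.80472, 0.538999)  len=0.7077
  (v5,v8,v9) [+--] → (0.2896, 1.80472, 0.538999)–(0.2896, 1.74431, 0.61)  len=0.0932
  (v5,v9,v6) [+-+] → (0.2896, 1.74431, 0.61)–(0.2896, 1.25726, 0.0373916)  len=0.7517
  (v6,v9,v10) [+--] → (0.2896, 1.25726, 0.0373916)–(0.2896, 1.22546, 0)  len=0.0491
  (v6,v10,v7) [+-+] → (0.2896, 1.22546, 0)–(0.2896, 1.64835, -0.497175)  len=0.6527
  (v7,v10,v11) [+--] → (0.2896, 1.64835, -0.497175)–(0.2896, 1.74431, -0.61)  len=0.1481
  (v7,v11,v4) [+-+] → (0.2896, 1.74431, -0.61)–(0.2896, 2.15356, -0.12896)  len=0.6316
  (v4,v11,v8) [+--] → (0.2896, 2.15356, -0.12896)–(0.2896, 2.26327, 0)  len=0.1693
  (v12,v16,v13) [-+-] → (0.2896, -2.26327, 0)–(0.2896, -2.15356, 0.12896)  len=0.1693
  (v13,v16,v17) [-++] → (0.2896, -2.15356, 0.12896)–(0.2896, -1.74431, 0.61)  len=0.6316
  (v13,v17,v14) [-+-] → (0.2896, -1.74431, 0.61)–(0.2896, -1.64835, 0.497175)  len=0.1481
  (v14,v17,v18) [-++] → (0.2896, -1.64835, 0.497175)–(0.2896, -1.22546, 0)  len=0.6527
  (v14,v18,v15) [-+-] → (0.2896, -1.22546, 0)–(0.2896, -1.25726, -0.0373916)  len=0.0491
  (v15,v18,v19) [-++] → (0.2896, -1.25726, -0.0373916)–(0.2896, -1.74431, -0.61)  len=0.7517
  (v15,v19,v12) [-+-] → (0.2896, -1.74431, -0.61)–(0.2896, -1.80472, -0.538999)  len=0.0932
  (v12,v19,v16) [-++] → (0.2896, -1.80472, -0.538999)–(0.2896, -2.26327, 0)  len=0.7077

Chained into 2 loop(s):
  loop 1: 8 segments, perimeter = 3.2034
  loop 2: 8 segments, perimeter = 3.2034
Total perimeter = 6.407


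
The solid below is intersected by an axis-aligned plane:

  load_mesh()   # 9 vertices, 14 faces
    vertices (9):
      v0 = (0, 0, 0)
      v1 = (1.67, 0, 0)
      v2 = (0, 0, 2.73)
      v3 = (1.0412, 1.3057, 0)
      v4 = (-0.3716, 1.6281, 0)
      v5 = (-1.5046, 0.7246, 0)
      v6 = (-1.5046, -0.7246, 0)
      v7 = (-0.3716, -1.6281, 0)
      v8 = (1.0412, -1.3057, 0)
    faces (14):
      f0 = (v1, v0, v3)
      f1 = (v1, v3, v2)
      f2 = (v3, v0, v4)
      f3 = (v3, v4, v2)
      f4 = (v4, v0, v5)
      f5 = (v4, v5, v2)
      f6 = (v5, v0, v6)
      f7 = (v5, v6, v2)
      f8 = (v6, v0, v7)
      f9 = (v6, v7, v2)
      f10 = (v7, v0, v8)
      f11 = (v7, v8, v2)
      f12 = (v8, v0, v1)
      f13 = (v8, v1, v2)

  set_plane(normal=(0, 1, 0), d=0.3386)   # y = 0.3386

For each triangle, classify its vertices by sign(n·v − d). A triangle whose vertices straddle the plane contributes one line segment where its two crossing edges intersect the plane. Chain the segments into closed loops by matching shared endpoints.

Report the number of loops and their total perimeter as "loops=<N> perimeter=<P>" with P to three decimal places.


loops=1 perimeter=8.362

Straddling triangles (8 of 14):
  (v1,v0,v3) [--+] → (0.270009, 0.3386, 0)–(1.50694, 0.3386, 0)  len=1.2369
  (v1,v3,v2) [-+-] → (1.50694, 0.3386, 0)–(0.270009, 0.3386, 2.02204)  len=2.3704
  (v3,v0,v4) [+-+] → (0.270009, 0.3386, 0)–(-0.0772826, 0.3386, 0)  len=0.3473
  (v3,v4,v2) [++-] → (-0.0772826, 0.3386, 2.16224)–(0.270009, 0.3386, 2.02204)  len=0.3745
  (v4,v0,v5) [+-+] → (-0.0772826, 0.3386, 0)–(-0.703088, 0.3386, 0)  len=0.6258
  (v4,v5,v2) [++-] → (-0.703088, 0.3386, 1.45429)–(-0.0772826, 0.3386, 2.16224)  len=0.9449
  (v5,v0,v6) [+--] → (-0.703088, 0.3386, 0)–(-1.5046, 0.3386, 0)  len=0.8015
  (v5,v6,v2) [+--] → (-1.5046, 0.3386, 0)–(-0.703088, 0.3386, 1.45429)  len=1.6605

Chained into 1 loop(s):
  loop 1: 8 segments, perimeter = 8.3619
Total perimeter = 8.362


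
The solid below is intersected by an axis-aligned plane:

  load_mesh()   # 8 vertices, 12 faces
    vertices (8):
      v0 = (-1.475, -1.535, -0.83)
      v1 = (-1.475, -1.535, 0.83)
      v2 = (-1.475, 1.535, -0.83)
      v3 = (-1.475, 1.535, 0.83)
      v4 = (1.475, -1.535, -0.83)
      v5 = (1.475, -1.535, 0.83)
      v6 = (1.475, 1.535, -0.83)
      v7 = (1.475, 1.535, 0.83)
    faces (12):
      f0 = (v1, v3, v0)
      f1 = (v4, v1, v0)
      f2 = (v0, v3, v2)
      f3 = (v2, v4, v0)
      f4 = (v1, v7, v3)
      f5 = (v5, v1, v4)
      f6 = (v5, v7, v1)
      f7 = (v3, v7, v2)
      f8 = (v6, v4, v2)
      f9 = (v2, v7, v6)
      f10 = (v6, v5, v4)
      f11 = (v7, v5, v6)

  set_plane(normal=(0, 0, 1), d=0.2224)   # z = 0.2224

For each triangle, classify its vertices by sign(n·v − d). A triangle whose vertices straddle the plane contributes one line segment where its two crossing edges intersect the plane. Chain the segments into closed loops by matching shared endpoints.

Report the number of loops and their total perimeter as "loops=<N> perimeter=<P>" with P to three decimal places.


loops=1 perimeter=12.040

Straddling triangles (8 of 12):
  (v1,v3,v0) [++-] → (-1.475, 0.411306, 0.2224)–(-1.475, -1.535, 0.2224)  len=1.9463
  (v4,v1,v0) [-+-] → (-0.395229, -1.535, 0.2224)–(-1.475, -1.535, 0.2224)  len=1.0798
  (v0,v3,v2) [-+-] → (-1.475, 0.411306, 0.2224)–(-1.475, 1.535, 0.2224)  len=1.1237
  (v5,v1,v4) [++-] → (-0.395229, -1.535, 0.2224)–(1.475, -1.535, 0.2224)  len=1.8702
  (v3,v7,v2) [++-] → (0.395229, 1.535, 0.2224)–(-1.475, 1.535, 0.2224)  len=1.8702
  (v2,v7,v6) [-+-] → (0.395229, 1.535, 0.2224)–(1.475, 1.535, 0.2224)  len=1.0798
  (v6,v5,v4) [-+-] → (1.475, -0.411306, 0.2224)–(1.475, -1.535, 0.2224)  len=1.1237
  (v7,v5,v6) [++-] → (1.475, -0.411306, 0.2224)–(1.475, 1.535, 0.2224)  len=1.9463

Chained into 1 loop(s):
  loop 1: 8 segments, perimeter = 12.0400
Total perimeter = 12.040


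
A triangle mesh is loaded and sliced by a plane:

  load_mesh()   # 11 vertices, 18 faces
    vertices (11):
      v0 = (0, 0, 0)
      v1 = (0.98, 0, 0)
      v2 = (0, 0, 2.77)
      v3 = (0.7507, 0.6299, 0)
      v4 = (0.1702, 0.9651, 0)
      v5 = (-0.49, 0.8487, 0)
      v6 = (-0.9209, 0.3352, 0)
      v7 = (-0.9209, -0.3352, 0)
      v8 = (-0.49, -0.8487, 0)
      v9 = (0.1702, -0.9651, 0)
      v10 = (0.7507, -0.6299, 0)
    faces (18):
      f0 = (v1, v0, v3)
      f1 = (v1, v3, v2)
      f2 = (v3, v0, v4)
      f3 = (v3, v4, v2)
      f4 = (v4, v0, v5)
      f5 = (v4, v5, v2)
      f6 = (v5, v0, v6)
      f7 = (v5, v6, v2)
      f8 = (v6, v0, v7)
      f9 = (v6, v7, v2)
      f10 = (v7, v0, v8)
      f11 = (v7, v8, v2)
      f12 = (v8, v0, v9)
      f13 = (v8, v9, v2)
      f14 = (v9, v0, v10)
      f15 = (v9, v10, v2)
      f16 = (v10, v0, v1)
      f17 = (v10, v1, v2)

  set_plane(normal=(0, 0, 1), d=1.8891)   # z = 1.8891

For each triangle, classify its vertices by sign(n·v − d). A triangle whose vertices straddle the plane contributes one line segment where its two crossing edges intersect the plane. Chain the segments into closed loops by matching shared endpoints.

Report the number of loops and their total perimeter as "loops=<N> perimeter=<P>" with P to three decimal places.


Straddling triangles (9 of 18):
  (v1,v3,v2) [--+] → (0.238733, 0.200317, 1.8891)–(0.311654, 0, 1.8891)  len=0.2132
  (v3,v4,v2) [--+] → (0.0541261, 0.306916, 1.8891)–(0.238733, 0.200317, 1.8891)  len=0.2132
  (v4,v5,v2) [--+] → (-0.155827, 0.269899, 1.8891)–(0.0541261, 0.306916, 1.8891)  len=0.2132
  (v5,v6,v2) [--+] → (-0.292859, 0.106598, 1.8891)–(-0.155827, 0.269899, 1.8891)  len=0.2132
  (v6,v7,v2) [--+] → (-0.292859, -0.106598, 1.8891)–(-0.292859, 0.106598, 1.8891)  len=0.2132
  (v7,v8,v2) [--+] → (-0.155827, -0.269899, 1.8891)–(-0.292859, -0.106598, 1.8891)  len=0.2132
  (v8,v9,v2) [--+] → (0.0541261, -0.306916, 1.8891)–(-0.155827, -0.269899, 1.8891)  len=0.2132
  (v9,v10,v2) [--+] → (0.238733, -0.200317, 1.8891)–(0.0541261, -0.306916, 1.8891)  len=0.2132
  (v10,v1,v2) [--+] → (0.311654, 0, 1.8891)–(0.238733, -0.200317, 1.8891)  len=0.2132

Chained into 1 loop(s):
  loop 1: 9 segments, perimeter = 1.9186
Total perimeter = 1.919

loops=1 perimeter=1.919


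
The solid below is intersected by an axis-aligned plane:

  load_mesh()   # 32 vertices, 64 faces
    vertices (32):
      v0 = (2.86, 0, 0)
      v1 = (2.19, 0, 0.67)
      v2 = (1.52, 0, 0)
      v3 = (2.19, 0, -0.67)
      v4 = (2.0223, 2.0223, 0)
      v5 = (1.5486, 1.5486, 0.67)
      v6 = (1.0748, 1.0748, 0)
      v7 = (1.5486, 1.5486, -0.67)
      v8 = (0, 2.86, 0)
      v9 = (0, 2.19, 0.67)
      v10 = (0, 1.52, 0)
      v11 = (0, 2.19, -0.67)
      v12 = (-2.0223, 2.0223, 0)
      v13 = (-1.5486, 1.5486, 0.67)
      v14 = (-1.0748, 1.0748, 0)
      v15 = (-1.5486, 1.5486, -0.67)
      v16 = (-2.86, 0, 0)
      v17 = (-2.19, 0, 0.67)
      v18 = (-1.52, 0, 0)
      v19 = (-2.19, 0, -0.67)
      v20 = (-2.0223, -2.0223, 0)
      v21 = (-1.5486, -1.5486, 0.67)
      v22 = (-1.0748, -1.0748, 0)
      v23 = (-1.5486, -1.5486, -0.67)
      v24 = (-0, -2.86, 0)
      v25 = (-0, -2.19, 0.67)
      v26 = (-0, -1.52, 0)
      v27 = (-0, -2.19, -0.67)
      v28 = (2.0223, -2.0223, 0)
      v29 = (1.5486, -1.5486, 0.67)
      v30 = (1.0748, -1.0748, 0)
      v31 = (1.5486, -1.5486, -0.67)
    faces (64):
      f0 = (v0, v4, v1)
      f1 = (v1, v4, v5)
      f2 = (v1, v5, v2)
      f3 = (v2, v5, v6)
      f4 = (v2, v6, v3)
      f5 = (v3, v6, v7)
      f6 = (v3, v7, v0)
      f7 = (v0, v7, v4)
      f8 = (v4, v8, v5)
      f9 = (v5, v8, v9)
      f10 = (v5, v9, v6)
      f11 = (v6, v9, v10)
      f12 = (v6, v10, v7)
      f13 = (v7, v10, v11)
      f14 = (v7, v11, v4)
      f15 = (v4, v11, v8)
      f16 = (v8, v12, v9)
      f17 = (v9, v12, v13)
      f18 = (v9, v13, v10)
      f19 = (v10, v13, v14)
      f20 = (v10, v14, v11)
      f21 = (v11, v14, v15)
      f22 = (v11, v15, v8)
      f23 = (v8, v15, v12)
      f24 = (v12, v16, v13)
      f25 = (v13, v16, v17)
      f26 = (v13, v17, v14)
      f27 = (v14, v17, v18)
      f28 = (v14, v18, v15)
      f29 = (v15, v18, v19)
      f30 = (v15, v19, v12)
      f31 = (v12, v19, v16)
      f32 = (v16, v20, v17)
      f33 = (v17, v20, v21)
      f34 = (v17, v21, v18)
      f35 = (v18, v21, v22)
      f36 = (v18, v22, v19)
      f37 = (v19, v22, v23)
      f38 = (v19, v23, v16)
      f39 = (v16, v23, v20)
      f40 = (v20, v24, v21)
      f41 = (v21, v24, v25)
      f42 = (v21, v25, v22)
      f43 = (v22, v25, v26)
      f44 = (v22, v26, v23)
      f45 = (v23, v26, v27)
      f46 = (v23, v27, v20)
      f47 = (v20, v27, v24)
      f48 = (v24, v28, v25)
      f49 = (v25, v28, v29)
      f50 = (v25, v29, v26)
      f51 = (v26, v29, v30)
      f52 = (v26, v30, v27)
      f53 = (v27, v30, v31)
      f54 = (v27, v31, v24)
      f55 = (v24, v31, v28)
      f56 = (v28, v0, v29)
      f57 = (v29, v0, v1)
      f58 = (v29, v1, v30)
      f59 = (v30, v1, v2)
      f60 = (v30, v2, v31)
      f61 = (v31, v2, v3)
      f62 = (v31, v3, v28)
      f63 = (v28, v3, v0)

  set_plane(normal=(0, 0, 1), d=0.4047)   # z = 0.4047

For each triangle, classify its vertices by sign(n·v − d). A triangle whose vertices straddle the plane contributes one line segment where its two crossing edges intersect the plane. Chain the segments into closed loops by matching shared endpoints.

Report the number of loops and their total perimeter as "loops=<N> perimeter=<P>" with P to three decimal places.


loops=2 perimeter=26.819

Straddling triangles (32 of 64):
  (v0,v4,v1) [--+] → (2.1236, 0.80077, 0.4047)–(2.4553, 0, 0.4047)  len=0.8668
  (v1,v4,v5) [+-+] → (2.1236, 0.80077, 0.4047)–(1.73617, 1.73617, 0.4047)  len=1.0125
  (v1,v5,v2) [++-] → (1.53728, 0.935401, 0.4047)–(1.9247, 0, 0.4047)  len=1.0125
  (v2,v5,v6) [-+-] → (1.53728, 0.935401, 0.4047)–(1.36099, 1.36099, 0.4047)  len=0.4607
  (v4,v8,v5) [--+] → (0.935401, 2.06788, 0.4047)–(1.73617, 1.73617, 0.4047)  len=0.8668
  (v5,v8,v9) [+-+] → (0.935401, 2.06788, 0.4047)–(0, 2.4553, 0.4047)  len=1.0125
  (v5,v9,v6) [++-] → (0.425589, 1.74841, 0.4047)–(1.36099, 1.36099, 0.4047)  len=1.0125
  (v6,v9,v10) [-+-] → (0.425589, 1.74841, 0.4047)–(0, 1.9247, 0.4047)  len=0.4607
  (v8,v12,v9) [--+] → (-0.80077, 2.1236, 0.4047)–(0, 2.4553, 0.4047)  len=0.8668
  (v9,v12,v13) [+-+] → (-0.80077, 2.1236, 0.4047)–(-1.73617, 1.73617, 0.4047)  len=1.0125
  (v9,v13,v10) [++-] → (-0.935401, 1.53728, 0.4047)–(0, 1.9247, 0.4047)  len=1.0125
  (v10,v13,v14) [-+-] → (-0.935401, 1.53728, 0.4047)–(-1.36099, 1.36099, 0.4047)  len=0.4607
  (v12,v16,v13) [--+] → (-2.06788, 0.935401, 0.4047)–(-1.73617, 1.73617, 0.4047)  len=0.8668
  (v13,v16,v17) [+-+] → (-2.06788, 0.935401, 0.4047)–(-2.4553, 0, 0.4047)  len=1.0125
  (v13,v17,v14) [++-] → (-1.74841, 0.425589, 0.4047)–(-1.36099, 1.36099, 0.4047)  len=1.0125
  (v14,v17,v18) [-+-] → (-1.74841, 0.425589, 0.4047)–(-1.9247, 0, 0.4047)  len=0.4607
  (v16,v20,v17) [--+] → (-2.1236, -0.80077, 0.4047)–(-2.4553, 0, 0.4047)  len=0.8668
  (v17,v20,v21) [+-+] → (-2.1236, -0.80077, 0.4047)–(-1.73617, -1.73617, 0.4047)  len=1.0125
  (v17,v21,v18) [++-] → (-1.53728, -0.935401, 0.4047)–(-1.9247, 0, 0.4047)  len=1.0125
  (v18,v21,v22) [-+-] → (-1.53728, -0.935401, 0.4047)–(-1.36099, -1.36099, 0.4047)  len=0.4607
  (v20,v24,v21) [--+] → (-0.935401, -2.06788, 0.4047)–(-1.73617, -1.73617, 0.4047)  len=0.8668
  (v21,v24,v25) [+-+] → (-0.935401, -2.06788, 0.4047)–(0, -2.4553, 0.4047)  len=1.0125
  (v21,v25,v22) [++-] → (-0.425589, -1.74841, 0.4047)–(-1.36099, -1.36099, 0.4047)  len=1.0125
  (v22,v25,v26) [-+-] → (-0.425589, -1.74841, 0.4047)–(0, -1.9247, 0.4047)  len=0.4607
  (v24,v28,v25) [--+] → (0.80077, -2.1236, 0.4047)–(0, -2.4553, 0.4047)  len=0.8668
  (v25,v28,v29) [+-+] → (0.80077, -2.1236, 0.4047)–(1.73617, -1.73617, 0.4047)  len=1.0125
  (v25,v29,v26) [++-] → (0.935401, -1.53728, 0.4047)–(0, -1.9247, 0.4047)  len=1.0125
  (v26,v29,v30) [-+-] → (0.935401, -1.53728, 0.4047)–(1.36099, -1.36099, 0.4047)  len=0.4607
  (v28,v0,v29) [--+] → (2.06788, -0.935401, 0.4047)–(1.73617, -1.73617, 0.4047)  len=0.8668
  (v29,v0,v1) [+-+] → (2.06788, -0.935401, 0.4047)–(2.4553, 0, 0.4047)  len=1.0125
  (v29,v1,v30) [++-] → (1.74841, -0.425589, 0.4047)–(1.36099, -1.36099, 0.4047)  len=1.0125
  (v30,v1,v2) [-+-] → (1.74841, -0.425589, 0.4047)–(1.9247, 0, 0.4047)  len=0.4607

Chained into 2 loop(s):
  loop 1: 16 segments, perimeter = 15.0337
  loop 2: 16 segments, perimeter = 11.7849
Total perimeter = 26.819


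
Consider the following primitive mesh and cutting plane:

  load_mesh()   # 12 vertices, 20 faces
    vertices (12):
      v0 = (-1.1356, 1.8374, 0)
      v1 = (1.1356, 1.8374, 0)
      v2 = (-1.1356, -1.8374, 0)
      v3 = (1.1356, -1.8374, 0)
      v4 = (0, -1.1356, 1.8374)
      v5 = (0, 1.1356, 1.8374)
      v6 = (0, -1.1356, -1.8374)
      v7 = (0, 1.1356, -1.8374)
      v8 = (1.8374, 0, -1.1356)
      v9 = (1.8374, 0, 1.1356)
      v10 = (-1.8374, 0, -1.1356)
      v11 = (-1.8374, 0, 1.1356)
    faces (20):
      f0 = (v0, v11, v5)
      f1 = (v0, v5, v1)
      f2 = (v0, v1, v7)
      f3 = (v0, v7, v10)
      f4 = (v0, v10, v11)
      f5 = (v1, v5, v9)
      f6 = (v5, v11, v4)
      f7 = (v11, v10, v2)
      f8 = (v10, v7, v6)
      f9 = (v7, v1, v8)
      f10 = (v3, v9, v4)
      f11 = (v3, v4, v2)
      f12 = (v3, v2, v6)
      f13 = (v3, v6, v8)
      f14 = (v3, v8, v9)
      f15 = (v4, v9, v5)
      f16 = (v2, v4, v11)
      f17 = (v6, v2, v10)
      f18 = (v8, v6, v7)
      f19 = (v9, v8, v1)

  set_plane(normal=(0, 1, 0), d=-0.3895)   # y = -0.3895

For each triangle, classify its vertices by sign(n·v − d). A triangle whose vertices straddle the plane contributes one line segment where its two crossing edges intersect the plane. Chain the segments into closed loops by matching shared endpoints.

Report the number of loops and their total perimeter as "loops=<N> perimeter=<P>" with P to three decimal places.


loops=1 perimeter=11.472

Straddling triangles (10 of 20):
  (v5,v11,v4) [++-] → (-1.20719, -0.3895, 1.37631)–(0, -0.3895, 1.8374)  len=1.2922
  (v11,v10,v2) [++-] → (-1.68863, -0.3895, -0.894871)–(-1.68863, -0.3895, 0.894871)  len=1.7897
  (v10,v7,v6) [++-] → (0, -0.3895, -1.8374)–(-1.20719, -0.3895, -1.37631)  len=1.2922
  (v3,v9,v4) [-+-] → (1.68863, -0.3895, 0.894871)–(1.20719, -0.3895, 1.37631)  len=0.6809
  (v3,v6,v8) [--+] → (1.20719, -0.3895, -1.37631)–(1.68863, -0.3895, -0.894871)  len=0.6809
  (v3,v8,v9) [-++] → (1.68863, -0.3895, -0.894871)–(1.68863, -0.3895, 0.894871)  len=1.7897
  (v4,v9,v5) [-++] → (1.20719, -0.3895, 1.37631)–(0, -0.3895, 1.8374)  len=1.2922
  (v2,v4,v11) [--+] → (-1.20719, -0.3895, 1.37631)–(-1.68863, -0.3895, 0.894871)  len=0.6809
  (v6,v2,v10) [--+] → (-1.68863, -0.3895, -0.894871)–(-1.20719, -0.3895, -1.37631)  len=0.6809
  (v8,v6,v7) [+-+] → (1.20719, -0.3895, -1.37631)–(0, -0.3895, -1.8374)  len=1.2922

Chained into 1 loop(s):
  loop 1: 10 segments, perimeter = 11.4719
Total perimeter = 11.472
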